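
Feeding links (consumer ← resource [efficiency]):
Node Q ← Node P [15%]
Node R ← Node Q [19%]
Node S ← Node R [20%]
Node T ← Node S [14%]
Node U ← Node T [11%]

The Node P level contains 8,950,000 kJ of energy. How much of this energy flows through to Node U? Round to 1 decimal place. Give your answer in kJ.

785.6 kJ

Node Q: 8950000 × 0.15 = 1342500 kJ
Node R: 1342500 × 0.19 = 255075 kJ
Node S: 255075 × 0.2 = 51015 kJ
Node T: 51015 × 0.14 = 7142.1 kJ
Node U: 7142.1 × 0.11 = 785.631 kJ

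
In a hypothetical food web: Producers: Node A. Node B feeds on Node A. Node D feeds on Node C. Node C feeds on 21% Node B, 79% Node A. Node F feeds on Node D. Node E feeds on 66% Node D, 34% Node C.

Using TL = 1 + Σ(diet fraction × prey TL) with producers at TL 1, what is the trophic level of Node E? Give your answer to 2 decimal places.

Node B: 1 + 1 = 2
Node C: 1 + (0.21×2 + 0.79×1) = 2.21
Node D: 1 + 2.21 = 3.21
Node E: 1 + (0.66×3.21 + 0.34×2.21) = 3.87
Node F: 1 + 3.21 = 4.21

3.87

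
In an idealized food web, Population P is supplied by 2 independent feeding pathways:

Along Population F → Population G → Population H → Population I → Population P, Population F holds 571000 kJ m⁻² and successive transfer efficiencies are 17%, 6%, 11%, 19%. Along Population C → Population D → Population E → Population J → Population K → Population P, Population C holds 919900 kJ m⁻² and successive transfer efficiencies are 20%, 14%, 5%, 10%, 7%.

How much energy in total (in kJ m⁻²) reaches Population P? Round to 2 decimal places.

130.74 kJ m⁻²

Via Population F: 571000 × 0.17 × 0.06 × 0.11 × 0.19 = 121.72578 kJ m⁻²
Via Population C: 919900 × 0.2 × 0.14 × 0.05 × 0.1 × 0.07 = 9.01502 kJ m⁻²
Total at Population P: 121.72578 + 9.01502 = 130.7408 kJ m⁻²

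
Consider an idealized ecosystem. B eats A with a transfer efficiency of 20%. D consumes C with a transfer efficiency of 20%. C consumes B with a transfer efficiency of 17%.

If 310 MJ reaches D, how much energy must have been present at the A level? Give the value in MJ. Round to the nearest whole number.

45588 MJ

Cumulative transfer efficiency: 0.2 × 0.17 × 0.2 = 0.0068
A energy = 310 / 0.0068 = 45588 MJ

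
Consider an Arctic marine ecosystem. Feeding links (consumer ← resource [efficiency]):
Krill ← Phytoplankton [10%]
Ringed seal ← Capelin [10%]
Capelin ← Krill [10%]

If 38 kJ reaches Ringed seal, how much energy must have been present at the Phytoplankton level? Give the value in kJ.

38000 kJ

Cumulative transfer efficiency: 0.1 × 0.1 × 0.1 = 0.001
Phytoplankton energy = 38 / 0.001 = 38000 kJ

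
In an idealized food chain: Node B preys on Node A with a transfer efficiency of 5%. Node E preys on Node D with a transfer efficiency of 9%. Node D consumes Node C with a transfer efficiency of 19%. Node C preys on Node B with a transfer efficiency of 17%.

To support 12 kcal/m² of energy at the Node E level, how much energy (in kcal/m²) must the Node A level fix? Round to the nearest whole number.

Cumulative transfer efficiency: 0.05 × 0.17 × 0.19 × 0.09 = 0.00014535
Node A energy = 12 / 0.00014535 = 82559 kcal/m²

82559 kcal/m²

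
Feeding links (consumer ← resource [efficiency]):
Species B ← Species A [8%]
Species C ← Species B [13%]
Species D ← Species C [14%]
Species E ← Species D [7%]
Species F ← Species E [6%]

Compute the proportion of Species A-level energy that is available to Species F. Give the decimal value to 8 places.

Product of link efficiencies: 0.08 × 0.13 × 0.14 × 0.07 × 0.06 = 0.0000061152

0.00000612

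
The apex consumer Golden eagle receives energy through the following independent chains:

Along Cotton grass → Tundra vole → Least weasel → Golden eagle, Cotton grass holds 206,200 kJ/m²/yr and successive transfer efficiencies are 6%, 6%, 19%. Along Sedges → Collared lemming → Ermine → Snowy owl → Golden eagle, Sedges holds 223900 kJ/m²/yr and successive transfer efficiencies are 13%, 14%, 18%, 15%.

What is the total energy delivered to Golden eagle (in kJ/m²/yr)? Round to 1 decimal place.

251.1 kJ/m²/yr

Via Cotton grass: 206200 × 0.06 × 0.06 × 0.19 = 141.0408 kJ/m²/yr
Via Sedges: 223900 × 0.13 × 0.14 × 0.18 × 0.15 = 110.02446 kJ/m²/yr
Total at Golden eagle: 141.0408 + 110.02446 = 251.06526 kJ/m²/yr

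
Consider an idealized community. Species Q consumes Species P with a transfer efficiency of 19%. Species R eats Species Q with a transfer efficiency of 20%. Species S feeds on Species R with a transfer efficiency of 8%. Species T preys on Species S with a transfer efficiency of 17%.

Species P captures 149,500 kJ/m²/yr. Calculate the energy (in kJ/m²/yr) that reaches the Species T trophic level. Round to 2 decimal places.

Species Q: 149500 × 0.19 = 28405 kJ/m²/yr
Species R: 28405 × 0.2 = 5681 kJ/m²/yr
Species S: 5681 × 0.08 = 454.48 kJ/m²/yr
Species T: 454.48 × 0.17 = 77.2616 kJ/m²/yr

77.26 kJ/m²/yr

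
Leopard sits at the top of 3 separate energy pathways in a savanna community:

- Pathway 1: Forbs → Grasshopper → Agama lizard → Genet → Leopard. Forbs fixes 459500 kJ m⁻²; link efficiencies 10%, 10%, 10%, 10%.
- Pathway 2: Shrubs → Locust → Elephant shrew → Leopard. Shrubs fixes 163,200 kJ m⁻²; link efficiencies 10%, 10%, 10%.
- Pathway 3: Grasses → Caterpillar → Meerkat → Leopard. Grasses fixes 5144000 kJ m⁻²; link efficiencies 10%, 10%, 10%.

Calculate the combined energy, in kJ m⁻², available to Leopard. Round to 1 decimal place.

5353.2 kJ m⁻²

Pathway 1: 459500 × 0.1 × 0.1 × 0.1 × 0.1 = 45.95 kJ m⁻²
Pathway 2: 163200 × 0.1 × 0.1 × 0.1 = 163.2 kJ m⁻²
Pathway 3: 5144000 × 0.1 × 0.1 × 0.1 = 5144 kJ m⁻²
Total at Leopard: 45.95 + 163.2 + 5144 = 5353.15 kJ m⁻²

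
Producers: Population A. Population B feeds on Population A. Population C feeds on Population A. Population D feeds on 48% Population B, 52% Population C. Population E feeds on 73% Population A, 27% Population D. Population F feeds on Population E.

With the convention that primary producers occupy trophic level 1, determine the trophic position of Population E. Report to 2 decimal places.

Population B: 1 + 1 = 2
Population C: 1 + 1 = 2
Population D: 1 + (0.48×2 + 0.52×2) = 3
Population E: 1 + (0.73×1 + 0.27×3) = 2.54
Population F: 1 + 2.54 = 3.54

2.54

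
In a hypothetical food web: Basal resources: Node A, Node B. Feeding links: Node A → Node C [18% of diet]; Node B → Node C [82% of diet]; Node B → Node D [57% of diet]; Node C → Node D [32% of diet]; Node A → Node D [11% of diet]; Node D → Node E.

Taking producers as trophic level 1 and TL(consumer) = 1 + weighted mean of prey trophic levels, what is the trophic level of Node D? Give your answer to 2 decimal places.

2.32

Node C: 1 + (0.18×1 + 0.82×1) = 2
Node D: 1 + (0.57×1 + 0.32×2 + 0.11×1) = 2.32
Node E: 1 + 2.32 = 3.32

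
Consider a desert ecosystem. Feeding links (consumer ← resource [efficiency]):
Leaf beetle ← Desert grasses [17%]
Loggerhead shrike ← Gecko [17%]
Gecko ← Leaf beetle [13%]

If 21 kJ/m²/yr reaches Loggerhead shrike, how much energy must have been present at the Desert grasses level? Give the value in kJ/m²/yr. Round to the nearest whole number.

Cumulative transfer efficiency: 0.17 × 0.13 × 0.17 = 0.003757
Desert grasses energy = 21 / 0.003757 = 5590 kJ/m²/yr

5590 kJ/m²/yr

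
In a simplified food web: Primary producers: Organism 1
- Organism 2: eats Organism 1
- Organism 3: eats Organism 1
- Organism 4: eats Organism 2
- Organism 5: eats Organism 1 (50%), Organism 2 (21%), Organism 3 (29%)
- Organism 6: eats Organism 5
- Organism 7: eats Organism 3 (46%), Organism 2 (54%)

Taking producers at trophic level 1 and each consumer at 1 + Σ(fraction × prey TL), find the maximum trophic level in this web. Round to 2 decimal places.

3.50

Organism 2: 1 + 1 = 2
Organism 3: 1 + 1 = 2
Organism 4: 1 + 2 = 3
Organism 5: 1 + (0.5×1 + 0.21×2 + 0.29×2) = 2.5
Organism 6: 1 + 2.5 = 3.5
Organism 7: 1 + (0.46×2 + 0.54×2) = 3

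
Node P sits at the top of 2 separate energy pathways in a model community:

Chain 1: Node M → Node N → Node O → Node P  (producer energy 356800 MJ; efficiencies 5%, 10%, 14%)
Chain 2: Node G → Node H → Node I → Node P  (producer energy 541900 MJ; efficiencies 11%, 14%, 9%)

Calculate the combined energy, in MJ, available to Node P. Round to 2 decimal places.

1000.83 MJ

Chain 1: 356800 × 0.05 × 0.1 × 0.14 = 249.76 MJ
Chain 2: 541900 × 0.11 × 0.14 × 0.09 = 751.0734 MJ
Total at Node P: 249.76 + 751.0734 = 1000.8334 MJ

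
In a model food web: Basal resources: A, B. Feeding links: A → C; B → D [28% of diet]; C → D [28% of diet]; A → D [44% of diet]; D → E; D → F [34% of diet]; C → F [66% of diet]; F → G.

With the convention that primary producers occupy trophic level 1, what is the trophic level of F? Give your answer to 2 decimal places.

C: 1 + 1 = 2
D: 1 + (0.28×1 + 0.28×2 + 0.44×1) = 2.28
E: 1 + 2.28 = 3.28
F: 1 + (0.34×2.28 + 0.66×2) = 3.0952
G: 1 + 3.0952 = 4.0952

3.10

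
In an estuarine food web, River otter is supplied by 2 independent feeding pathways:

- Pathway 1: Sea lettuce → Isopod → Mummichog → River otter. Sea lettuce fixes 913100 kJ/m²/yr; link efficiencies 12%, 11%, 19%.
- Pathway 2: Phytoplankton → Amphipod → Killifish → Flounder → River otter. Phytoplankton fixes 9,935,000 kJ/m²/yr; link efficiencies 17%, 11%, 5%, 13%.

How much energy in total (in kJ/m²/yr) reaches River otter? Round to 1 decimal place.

3497.7 kJ/m²/yr

Pathway 1: 913100 × 0.12 × 0.11 × 0.19 = 2290.0548 kJ/m²/yr
Pathway 2: 9935000 × 0.17 × 0.11 × 0.05 × 0.13 = 1207.59925 kJ/m²/yr
Total at River otter: 2290.0548 + 1207.59925 = 3497.65405 kJ/m²/yr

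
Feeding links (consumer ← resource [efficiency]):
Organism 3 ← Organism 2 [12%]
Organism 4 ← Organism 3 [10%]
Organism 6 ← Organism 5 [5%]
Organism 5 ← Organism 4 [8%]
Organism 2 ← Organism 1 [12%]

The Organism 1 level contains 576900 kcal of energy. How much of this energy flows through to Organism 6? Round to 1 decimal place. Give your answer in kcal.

Organism 2: 576900 × 0.12 = 69228 kcal
Organism 3: 69228 × 0.12 = 8307.36 kcal
Organism 4: 8307.36 × 0.1 = 830.736 kcal
Organism 5: 830.736 × 0.08 = 66.45888 kcal
Organism 6: 66.45888 × 0.05 = 3.322944 kcal

3.3 kcal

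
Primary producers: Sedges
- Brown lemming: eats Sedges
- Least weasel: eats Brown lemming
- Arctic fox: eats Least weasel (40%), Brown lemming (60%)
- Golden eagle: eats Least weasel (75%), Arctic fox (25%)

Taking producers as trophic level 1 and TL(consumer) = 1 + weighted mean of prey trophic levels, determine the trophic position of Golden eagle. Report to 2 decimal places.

Brown lemming: 1 + 1 = 2
Least weasel: 1 + 2 = 3
Arctic fox: 1 + (0.4×3 + 0.6×2) = 3.4
Golden eagle: 1 + (0.75×3 + 0.25×3.4) = 4.1

4.10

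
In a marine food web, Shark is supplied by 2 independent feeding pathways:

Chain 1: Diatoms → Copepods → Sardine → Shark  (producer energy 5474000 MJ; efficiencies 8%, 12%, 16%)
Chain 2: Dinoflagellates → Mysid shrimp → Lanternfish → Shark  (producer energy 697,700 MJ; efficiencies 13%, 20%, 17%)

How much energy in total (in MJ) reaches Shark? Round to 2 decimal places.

Chain 1: 5474000 × 0.08 × 0.12 × 0.16 = 8408.064 MJ
Chain 2: 697700 × 0.13 × 0.2 × 0.17 = 3083.834 MJ
Total at Shark: 8408.064 + 3083.834 = 11491.898 MJ

11491.90 MJ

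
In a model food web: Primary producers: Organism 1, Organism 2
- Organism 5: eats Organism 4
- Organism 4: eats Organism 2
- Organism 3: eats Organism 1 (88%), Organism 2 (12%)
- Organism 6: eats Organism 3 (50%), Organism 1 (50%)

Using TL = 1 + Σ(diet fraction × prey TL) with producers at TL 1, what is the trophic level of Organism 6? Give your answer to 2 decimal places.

Organism 3: 1 + (0.88×1 + 0.12×1) = 2
Organism 4: 1 + 1 = 2
Organism 5: 1 + 2 = 3
Organism 6: 1 + (0.5×2 + 0.5×1) = 2.5

2.50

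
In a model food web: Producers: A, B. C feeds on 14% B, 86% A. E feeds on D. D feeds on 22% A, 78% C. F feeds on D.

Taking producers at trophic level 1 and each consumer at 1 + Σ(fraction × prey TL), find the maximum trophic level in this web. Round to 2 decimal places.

C: 1 + (0.14×1 + 0.86×1) = 2
D: 1 + (0.22×1 + 0.78×2) = 2.78
E: 1 + 2.78 = 3.78
F: 1 + 2.78 = 3.78

3.78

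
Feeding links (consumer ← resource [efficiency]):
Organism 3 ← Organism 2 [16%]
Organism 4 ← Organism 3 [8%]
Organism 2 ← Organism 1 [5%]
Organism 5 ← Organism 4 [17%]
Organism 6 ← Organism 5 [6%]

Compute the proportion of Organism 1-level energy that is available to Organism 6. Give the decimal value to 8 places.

Product of link efficiencies: 0.05 × 0.16 × 0.08 × 0.17 × 0.06 = 0.000006528

0.00000653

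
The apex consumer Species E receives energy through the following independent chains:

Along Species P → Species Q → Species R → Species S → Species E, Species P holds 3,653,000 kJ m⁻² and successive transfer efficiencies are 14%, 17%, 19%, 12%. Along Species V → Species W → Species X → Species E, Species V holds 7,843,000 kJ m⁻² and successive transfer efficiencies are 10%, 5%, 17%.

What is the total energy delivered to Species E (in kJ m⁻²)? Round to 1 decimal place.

8648.8 kJ m⁻²

Via Species P: 3653000 × 0.14 × 0.17 × 0.19 × 0.12 = 1982.26392 kJ m⁻²
Via Species V: 7843000 × 0.1 × 0.05 × 0.17 = 6666.55 kJ m⁻²
Total at Species E: 1982.26392 + 6666.55 = 8648.81392 kJ m⁻²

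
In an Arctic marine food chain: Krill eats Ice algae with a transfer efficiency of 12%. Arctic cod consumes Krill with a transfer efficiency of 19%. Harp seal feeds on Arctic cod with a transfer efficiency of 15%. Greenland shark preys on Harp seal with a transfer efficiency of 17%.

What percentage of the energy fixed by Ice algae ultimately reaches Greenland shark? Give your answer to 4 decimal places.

Product of link efficiencies: 0.12 × 0.19 × 0.15 × 0.17 = 0.0005814
As a percentage: 0.0005814 × 100 = 0.0581%

0.0581%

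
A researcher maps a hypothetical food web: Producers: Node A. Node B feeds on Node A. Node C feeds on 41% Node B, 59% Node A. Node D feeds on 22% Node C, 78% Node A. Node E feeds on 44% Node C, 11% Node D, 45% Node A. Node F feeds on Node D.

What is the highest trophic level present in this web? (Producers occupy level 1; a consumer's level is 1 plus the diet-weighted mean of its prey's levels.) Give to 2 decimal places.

3.31

Node B: 1 + 1 = 2
Node C: 1 + (0.41×2 + 0.59×1) = 2.41
Node D: 1 + (0.22×2.41 + 0.78×1) = 2.3102
Node E: 1 + (0.44×2.41 + 0.11×2.3102 + 0.45×1) = 2.764522
Node F: 1 + 2.3102 = 3.3102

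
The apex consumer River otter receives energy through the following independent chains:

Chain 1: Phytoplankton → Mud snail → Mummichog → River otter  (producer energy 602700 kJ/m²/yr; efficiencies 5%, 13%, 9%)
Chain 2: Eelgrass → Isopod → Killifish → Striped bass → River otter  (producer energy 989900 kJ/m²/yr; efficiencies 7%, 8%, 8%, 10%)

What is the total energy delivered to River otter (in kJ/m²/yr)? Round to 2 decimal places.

Chain 1: 602700 × 0.05 × 0.13 × 0.09 = 352.5795 kJ/m²/yr
Chain 2: 989900 × 0.07 × 0.08 × 0.08 × 0.1 = 44.34752 kJ/m²/yr
Total at River otter: 352.5795 + 44.34752 = 396.92702 kJ/m²/yr

396.93 kJ/m²/yr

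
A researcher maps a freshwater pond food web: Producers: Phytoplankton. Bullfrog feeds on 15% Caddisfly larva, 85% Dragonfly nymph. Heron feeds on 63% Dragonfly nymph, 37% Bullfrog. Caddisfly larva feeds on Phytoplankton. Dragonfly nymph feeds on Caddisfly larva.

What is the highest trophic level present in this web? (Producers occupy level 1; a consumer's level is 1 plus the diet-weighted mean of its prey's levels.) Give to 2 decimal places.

4.31

Caddisfly larva: 1 + 1 = 2
Dragonfly nymph: 1 + 2 = 3
Bullfrog: 1 + (0.15×2 + 0.85×3) = 3.85
Heron: 1 + (0.63×3 + 0.37×3.85) = 4.3145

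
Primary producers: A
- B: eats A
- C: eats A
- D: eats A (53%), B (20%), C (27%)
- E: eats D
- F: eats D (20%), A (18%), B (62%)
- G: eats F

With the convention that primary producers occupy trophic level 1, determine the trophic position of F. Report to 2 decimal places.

B: 1 + 1 = 2
C: 1 + 1 = 2
D: 1 + (0.53×1 + 0.2×2 + 0.27×2) = 2.47
E: 1 + 2.47 = 3.47
F: 1 + (0.2×2.47 + 0.18×1 + 0.62×2) = 2.914
G: 1 + 2.914 = 3.914

2.91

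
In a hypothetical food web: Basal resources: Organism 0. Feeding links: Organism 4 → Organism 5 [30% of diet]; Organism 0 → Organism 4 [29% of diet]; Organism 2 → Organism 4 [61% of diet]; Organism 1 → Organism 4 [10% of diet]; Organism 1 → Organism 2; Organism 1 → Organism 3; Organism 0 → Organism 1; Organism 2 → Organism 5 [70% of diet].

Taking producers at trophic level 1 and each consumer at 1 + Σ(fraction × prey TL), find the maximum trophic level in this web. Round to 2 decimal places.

Organism 1: 1 + 1 = 2
Organism 2: 1 + 2 = 3
Organism 3: 1 + 2 = 3
Organism 4: 1 + (0.29×1 + 0.1×2 + 0.61×3) = 3.32
Organism 5: 1 + (0.7×3 + 0.3×3.32) = 4.096

4.10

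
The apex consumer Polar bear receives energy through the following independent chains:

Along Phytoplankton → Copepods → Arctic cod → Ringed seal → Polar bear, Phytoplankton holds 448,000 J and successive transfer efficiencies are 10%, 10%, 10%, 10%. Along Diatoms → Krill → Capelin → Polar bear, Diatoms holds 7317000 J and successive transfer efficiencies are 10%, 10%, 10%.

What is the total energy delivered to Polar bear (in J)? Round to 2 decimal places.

7361.80 J

Via Phytoplankton: 448000 × 0.1 × 0.1 × 0.1 × 0.1 = 44.8 J
Via Diatoms: 7317000 × 0.1 × 0.1 × 0.1 = 7317 J
Total at Polar bear: 44.8 + 7317 = 7361.8 J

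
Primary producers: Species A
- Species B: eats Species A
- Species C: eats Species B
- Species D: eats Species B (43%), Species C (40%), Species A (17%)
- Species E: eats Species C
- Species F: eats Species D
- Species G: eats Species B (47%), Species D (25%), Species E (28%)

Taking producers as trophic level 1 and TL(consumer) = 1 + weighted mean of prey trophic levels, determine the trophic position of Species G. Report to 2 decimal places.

3.87

Species B: 1 + 1 = 2
Species C: 1 + 2 = 3
Species D: 1 + (0.43×2 + 0.4×3 + 0.17×1) = 3.23
Species E: 1 + 3 = 4
Species F: 1 + 3.23 = 4.23
Species G: 1 + (0.47×2 + 0.25×3.23 + 0.28×4) = 3.8675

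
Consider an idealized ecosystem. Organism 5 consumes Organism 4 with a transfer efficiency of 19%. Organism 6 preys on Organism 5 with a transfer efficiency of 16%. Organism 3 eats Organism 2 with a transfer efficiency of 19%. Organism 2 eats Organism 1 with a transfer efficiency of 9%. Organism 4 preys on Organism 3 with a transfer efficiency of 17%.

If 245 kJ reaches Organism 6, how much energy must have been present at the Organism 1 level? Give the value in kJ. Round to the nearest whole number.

Cumulative transfer efficiency: 0.09 × 0.19 × 0.17 × 0.19 × 0.16 = 0.0000883728
Organism 1 energy = 245 / 0.0000883728 = 2772346 kJ

2772346 kJ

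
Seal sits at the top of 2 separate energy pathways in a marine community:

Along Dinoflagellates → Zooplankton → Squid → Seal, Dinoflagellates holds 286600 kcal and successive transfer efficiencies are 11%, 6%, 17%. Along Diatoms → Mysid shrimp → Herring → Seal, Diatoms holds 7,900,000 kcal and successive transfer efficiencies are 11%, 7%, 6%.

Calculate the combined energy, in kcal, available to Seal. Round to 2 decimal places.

3971.37 kcal

Via Dinoflagellates: 286600 × 0.11 × 0.06 × 0.17 = 321.5652 kcal
Via Diatoms: 7900000 × 0.11 × 0.07 × 0.06 = 3649.8 kcal
Total at Seal: 321.5652 + 3649.8 = 3971.3652 kcal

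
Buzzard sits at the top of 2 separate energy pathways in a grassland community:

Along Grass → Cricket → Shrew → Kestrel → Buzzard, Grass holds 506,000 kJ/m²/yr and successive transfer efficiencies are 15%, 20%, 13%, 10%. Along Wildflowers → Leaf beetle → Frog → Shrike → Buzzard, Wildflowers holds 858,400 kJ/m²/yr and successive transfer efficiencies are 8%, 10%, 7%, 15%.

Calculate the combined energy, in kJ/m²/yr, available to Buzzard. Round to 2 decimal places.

Via Grass: 506000 × 0.15 × 0.2 × 0.13 × 0.1 = 197.34 kJ/m²/yr
Via Wildflowers: 858400 × 0.08 × 0.1 × 0.07 × 0.15 = 72.1056 kJ/m²/yr
Total at Buzzard: 197.34 + 72.1056 = 269.4456 kJ/m²/yr

269.45 kJ/m²/yr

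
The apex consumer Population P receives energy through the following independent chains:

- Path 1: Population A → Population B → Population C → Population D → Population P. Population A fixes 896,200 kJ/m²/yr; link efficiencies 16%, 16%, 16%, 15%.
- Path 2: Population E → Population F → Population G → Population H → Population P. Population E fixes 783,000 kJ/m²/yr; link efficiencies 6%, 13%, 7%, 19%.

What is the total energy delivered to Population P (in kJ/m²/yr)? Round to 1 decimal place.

Path 1: 896200 × 0.16 × 0.16 × 0.16 × 0.15 = 550.62528 kJ/m²/yr
Path 2: 783000 × 0.06 × 0.13 × 0.07 × 0.19 = 81.22842 kJ/m²/yr
Total at Population P: 550.62528 + 81.22842 = 631.8537 kJ/m²/yr

631.9 kJ/m²/yr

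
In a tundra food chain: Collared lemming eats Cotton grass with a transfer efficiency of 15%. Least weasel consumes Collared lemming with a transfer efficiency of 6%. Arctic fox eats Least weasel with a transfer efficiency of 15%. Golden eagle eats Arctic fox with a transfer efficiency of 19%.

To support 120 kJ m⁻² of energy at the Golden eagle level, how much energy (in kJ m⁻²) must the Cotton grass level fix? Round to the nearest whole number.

467836 kJ m⁻²

Cumulative transfer efficiency: 0.15 × 0.06 × 0.15 × 0.19 = 0.0002565
Cotton grass energy = 120 / 0.0002565 = 467836 kJ m⁻²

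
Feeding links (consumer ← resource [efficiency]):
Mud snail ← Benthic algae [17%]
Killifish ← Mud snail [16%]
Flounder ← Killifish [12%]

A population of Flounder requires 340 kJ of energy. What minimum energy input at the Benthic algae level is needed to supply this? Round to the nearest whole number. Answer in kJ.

Cumulative transfer efficiency: 0.17 × 0.16 × 0.12 = 0.003264
Benthic algae energy = 340 / 0.003264 = 104167 kJ

104167 kJ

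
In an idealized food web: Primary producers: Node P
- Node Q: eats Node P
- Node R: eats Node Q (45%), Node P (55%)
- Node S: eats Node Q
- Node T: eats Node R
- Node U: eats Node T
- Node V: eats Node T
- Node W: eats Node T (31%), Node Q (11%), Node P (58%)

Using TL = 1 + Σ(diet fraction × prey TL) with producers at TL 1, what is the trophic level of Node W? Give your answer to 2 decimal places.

2.87

Node Q: 1 + 1 = 2
Node R: 1 + (0.45×2 + 0.55×1) = 2.45
Node S: 1 + 2 = 3
Node T: 1 + 2.45 = 3.45
Node U: 1 + 3.45 = 4.45
Node V: 1 + 3.45 = 4.45
Node W: 1 + (0.31×3.45 + 0.11×2 + 0.58×1) = 2.8695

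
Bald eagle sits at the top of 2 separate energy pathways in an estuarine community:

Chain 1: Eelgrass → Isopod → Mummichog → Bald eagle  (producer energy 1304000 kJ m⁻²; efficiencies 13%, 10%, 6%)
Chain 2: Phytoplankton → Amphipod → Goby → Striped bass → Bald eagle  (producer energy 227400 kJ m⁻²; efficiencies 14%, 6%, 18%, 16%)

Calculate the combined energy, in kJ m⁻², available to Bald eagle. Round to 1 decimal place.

Chain 1: 1304000 × 0.13 × 0.1 × 0.06 = 1017.12 kJ m⁻²
Chain 2: 227400 × 0.14 × 0.06 × 0.18 × 0.16 = 55.012608 kJ m⁻²
Total at Bald eagle: 1017.12 + 55.012608 = 1072.132608 kJ m⁻²

1072.1 kJ m⁻²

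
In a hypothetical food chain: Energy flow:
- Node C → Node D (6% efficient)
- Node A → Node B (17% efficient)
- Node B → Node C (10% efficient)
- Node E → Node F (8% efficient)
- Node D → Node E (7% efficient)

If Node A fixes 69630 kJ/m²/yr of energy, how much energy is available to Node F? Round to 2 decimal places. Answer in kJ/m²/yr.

Node B: 69630 × 0.17 = 11837.1 kJ/m²/yr
Node C: 11837.1 × 0.1 = 1183.71 kJ/m²/yr
Node D: 1183.71 × 0.06 = 71.0226 kJ/m²/yr
Node E: 71.0226 × 0.07 = 4.971582 kJ/m²/yr
Node F: 4.971582 × 0.08 = 0.39772656 kJ/m²/yr

0.40 kJ/m²/yr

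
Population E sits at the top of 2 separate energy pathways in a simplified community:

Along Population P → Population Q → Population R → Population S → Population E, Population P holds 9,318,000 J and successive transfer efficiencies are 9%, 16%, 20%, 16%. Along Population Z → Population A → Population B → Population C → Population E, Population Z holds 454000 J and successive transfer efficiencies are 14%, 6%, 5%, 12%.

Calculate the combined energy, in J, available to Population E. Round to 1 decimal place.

Via Population P: 9318000 × 0.09 × 0.16 × 0.2 × 0.16 = 4293.7344 J
Via Population Z: 454000 × 0.14 × 0.06 × 0.05 × 0.12 = 22.8816 J
Total at Population E: 4293.7344 + 22.8816 = 4316.616 J

4316.6 J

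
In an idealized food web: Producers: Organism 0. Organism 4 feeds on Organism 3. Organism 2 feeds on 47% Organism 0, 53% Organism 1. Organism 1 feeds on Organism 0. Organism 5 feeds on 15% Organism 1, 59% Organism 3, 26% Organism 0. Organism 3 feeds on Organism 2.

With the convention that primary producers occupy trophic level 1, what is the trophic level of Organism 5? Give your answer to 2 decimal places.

Organism 1: 1 + 1 = 2
Organism 2: 1 + (0.47×1 + 0.53×2) = 2.53
Organism 3: 1 + 2.53 = 3.53
Organism 4: 1 + 3.53 = 4.53
Organism 5: 1 + (0.15×2 + 0.59×3.53 + 0.26×1) = 3.6427

3.64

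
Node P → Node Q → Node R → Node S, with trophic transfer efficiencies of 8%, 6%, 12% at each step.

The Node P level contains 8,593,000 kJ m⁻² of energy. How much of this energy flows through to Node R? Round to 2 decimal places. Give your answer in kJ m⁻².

Node Q: 8593000 × 0.08 = 687440 kJ m⁻²
Node R: 687440 × 0.06 = 41246.4 kJ m⁻²

41246.40 kJ m⁻²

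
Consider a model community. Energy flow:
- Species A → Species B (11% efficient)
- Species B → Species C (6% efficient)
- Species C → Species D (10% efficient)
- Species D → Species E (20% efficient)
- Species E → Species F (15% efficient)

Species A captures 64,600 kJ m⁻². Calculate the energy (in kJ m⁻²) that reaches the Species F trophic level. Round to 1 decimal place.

1.3 kJ m⁻²

Species B: 64600 × 0.11 = 7106 kJ m⁻²
Species C: 7106 × 0.06 = 426.36 kJ m⁻²
Species D: 426.36 × 0.1 = 42.636 kJ m⁻²
Species E: 42.636 × 0.2 = 8.5272 kJ m⁻²
Species F: 8.5272 × 0.15 = 1.27908 kJ m⁻²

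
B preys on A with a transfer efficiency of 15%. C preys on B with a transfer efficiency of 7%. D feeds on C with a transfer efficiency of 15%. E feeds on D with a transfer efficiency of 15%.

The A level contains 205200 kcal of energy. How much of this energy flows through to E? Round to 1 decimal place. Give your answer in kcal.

B: 205200 × 0.15 = 30780 kcal
C: 30780 × 0.07 = 2154.6 kcal
D: 2154.6 × 0.15 = 323.19 kcal
E: 323.19 × 0.15 = 48.4785 kcal

48.5 kcal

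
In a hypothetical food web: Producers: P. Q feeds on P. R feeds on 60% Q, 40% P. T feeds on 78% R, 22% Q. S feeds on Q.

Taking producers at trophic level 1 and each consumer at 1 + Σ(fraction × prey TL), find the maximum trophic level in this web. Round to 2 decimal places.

Q: 1 + 1 = 2
R: 1 + (0.6×2 + 0.4×1) = 2.6
S: 1 + 2 = 3
T: 1 + (0.78×2.6 + 0.22×2) = 3.468

3.47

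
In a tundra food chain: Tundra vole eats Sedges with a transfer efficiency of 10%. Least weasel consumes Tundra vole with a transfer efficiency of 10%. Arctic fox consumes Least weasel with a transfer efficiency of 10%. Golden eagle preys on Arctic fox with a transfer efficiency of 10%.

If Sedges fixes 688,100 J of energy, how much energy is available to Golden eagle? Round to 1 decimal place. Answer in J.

Tundra vole: 688100 × 0.1 = 68810 J
Least weasel: 68810 × 0.1 = 6881 J
Arctic fox: 6881 × 0.1 = 688.1 J
Golden eagle: 688.1 × 0.1 = 68.81 J

68.8 J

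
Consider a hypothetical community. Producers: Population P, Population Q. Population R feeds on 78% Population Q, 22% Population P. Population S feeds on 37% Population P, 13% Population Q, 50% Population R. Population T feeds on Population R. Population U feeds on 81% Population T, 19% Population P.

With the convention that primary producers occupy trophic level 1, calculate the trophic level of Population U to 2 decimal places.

3.62

Population R: 1 + (0.78×1 + 0.22×1) = 2
Population S: 1 + (0.37×1 + 0.13×1 + 0.5×2) = 2.5
Population T: 1 + 2 = 3
Population U: 1 + (0.81×3 + 0.19×1) = 3.62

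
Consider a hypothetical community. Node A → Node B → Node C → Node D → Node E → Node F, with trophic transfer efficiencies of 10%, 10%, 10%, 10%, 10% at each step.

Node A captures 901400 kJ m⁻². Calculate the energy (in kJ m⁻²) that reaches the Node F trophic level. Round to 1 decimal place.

Node B: 901400 × 0.1 = 90140 kJ m⁻²
Node C: 90140 × 0.1 = 9014 kJ m⁻²
Node D: 9014 × 0.1 = 901.4 kJ m⁻²
Node E: 901.4 × 0.1 = 90.14 kJ m⁻²
Node F: 90.14 × 0.1 = 9.014 kJ m⁻²

9.0 kJ m⁻²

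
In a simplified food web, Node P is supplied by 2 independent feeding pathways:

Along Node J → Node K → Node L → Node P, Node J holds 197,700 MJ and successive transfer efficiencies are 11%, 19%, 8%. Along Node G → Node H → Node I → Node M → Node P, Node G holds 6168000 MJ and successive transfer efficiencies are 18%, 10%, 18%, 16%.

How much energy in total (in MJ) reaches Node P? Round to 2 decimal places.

3528.05 MJ

Via Node J: 197700 × 0.11 × 0.19 × 0.08 = 330.5544 MJ
Via Node G: 6168000 × 0.18 × 0.1 × 0.18 × 0.16 = 3197.4912 MJ
Total at Node P: 330.5544 + 3197.4912 = 3528.0456 MJ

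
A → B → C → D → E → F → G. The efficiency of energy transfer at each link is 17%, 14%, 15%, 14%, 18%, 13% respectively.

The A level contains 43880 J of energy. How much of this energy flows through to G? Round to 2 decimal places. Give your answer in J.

0.51 J

B: 43880 × 0.17 = 7459.6 J
C: 7459.6 × 0.14 = 1044.344 J
D: 1044.344 × 0.15 = 156.6516 J
E: 156.6516 × 0.14 = 21.931224 J
F: 21.931224 × 0.18 = 3.94762032 J
G: 3.94762032 × 0.13 = 0.5131906416 J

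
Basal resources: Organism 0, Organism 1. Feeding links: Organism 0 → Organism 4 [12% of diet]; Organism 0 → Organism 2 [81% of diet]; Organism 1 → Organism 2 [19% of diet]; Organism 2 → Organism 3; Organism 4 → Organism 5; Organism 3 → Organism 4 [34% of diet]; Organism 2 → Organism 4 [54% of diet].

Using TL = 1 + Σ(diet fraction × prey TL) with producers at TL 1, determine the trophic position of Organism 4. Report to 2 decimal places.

Organism 2: 1 + (0.81×1 + 0.19×1) = 2
Organism 3: 1 + 2 = 3
Organism 4: 1 + (0.54×2 + 0.34×3 + 0.12×1) = 3.22
Organism 5: 1 + 3.22 = 4.22

3.22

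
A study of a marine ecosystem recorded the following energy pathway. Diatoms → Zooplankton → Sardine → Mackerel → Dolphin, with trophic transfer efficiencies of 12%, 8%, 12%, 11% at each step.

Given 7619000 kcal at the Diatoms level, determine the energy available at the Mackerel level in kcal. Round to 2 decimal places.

Zooplankton: 7619000 × 0.12 = 914280 kcal
Sardine: 914280 × 0.08 = 73142.4 kcal
Mackerel: 73142.4 × 0.12 = 8777.088 kcal

8777.09 kcal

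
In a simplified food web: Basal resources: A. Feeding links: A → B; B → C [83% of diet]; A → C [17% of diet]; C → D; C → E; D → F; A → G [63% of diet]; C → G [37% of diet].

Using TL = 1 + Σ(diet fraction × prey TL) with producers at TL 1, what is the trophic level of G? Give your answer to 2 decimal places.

B: 1 + 1 = 2
C: 1 + (0.83×2 + 0.17×1) = 2.83
D: 1 + 2.83 = 3.83
E: 1 + 2.83 = 3.83
F: 1 + 3.83 = 4.83
G: 1 + (0.63×1 + 0.37×2.83) = 2.6771

2.68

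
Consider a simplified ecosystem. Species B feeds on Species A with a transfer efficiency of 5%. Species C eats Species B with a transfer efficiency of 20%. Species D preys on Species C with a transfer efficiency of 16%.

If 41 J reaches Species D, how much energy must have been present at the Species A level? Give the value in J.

Cumulative transfer efficiency: 0.05 × 0.2 × 0.16 = 0.0016
Species A energy = 41 / 0.0016 = 25625 J

25625 J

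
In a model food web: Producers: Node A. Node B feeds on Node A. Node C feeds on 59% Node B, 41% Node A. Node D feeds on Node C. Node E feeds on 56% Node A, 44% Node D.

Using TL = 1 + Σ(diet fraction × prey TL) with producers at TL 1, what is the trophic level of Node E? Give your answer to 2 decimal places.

3.14

Node B: 1 + 1 = 2
Node C: 1 + (0.59×2 + 0.41×1) = 2.59
Node D: 1 + 2.59 = 3.59
Node E: 1 + (0.56×1 + 0.44×3.59) = 3.1396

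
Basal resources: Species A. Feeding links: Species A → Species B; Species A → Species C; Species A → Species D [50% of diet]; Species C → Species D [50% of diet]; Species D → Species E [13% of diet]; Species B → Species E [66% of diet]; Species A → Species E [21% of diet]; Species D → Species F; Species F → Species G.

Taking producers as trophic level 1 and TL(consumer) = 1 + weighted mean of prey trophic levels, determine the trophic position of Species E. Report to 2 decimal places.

Species B: 1 + 1 = 2
Species C: 1 + 1 = 2
Species D: 1 + (0.5×1 + 0.5×2) = 2.5
Species E: 1 + (0.13×2.5 + 0.66×2 + 0.21×1) = 2.855
Species F: 1 + 2.5 = 3.5
Species G: 1 + 3.5 = 4.5

2.86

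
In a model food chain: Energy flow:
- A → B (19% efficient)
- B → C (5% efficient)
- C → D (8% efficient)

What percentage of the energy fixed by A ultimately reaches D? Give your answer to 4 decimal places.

Product of link efficiencies: 0.19 × 0.05 × 0.08 = 0.00076
As a percentage: 0.00076 × 100 = 0.0760%

0.0760%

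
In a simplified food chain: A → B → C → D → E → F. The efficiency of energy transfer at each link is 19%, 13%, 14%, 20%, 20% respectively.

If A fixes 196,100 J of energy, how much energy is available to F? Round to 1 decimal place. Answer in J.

B: 196100 × 0.19 = 37259 J
C: 37259 × 0.13 = 4843.67 J
D: 4843.67 × 0.14 = 678.1138 J
E: 678.1138 × 0.2 = 135.62276 J
F: 135.62276 × 0.2 = 27.124552 J

27.1 J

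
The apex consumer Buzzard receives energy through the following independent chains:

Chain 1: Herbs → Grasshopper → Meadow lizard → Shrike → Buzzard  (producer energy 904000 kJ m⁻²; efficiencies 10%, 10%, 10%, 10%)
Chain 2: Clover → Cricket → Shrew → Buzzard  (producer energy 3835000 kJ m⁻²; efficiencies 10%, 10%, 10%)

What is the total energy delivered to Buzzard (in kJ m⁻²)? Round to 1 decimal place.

3925.4 kJ m⁻²

Chain 1: 904000 × 0.1 × 0.1 × 0.1 × 0.1 = 90.4 kJ m⁻²
Chain 2: 3835000 × 0.1 × 0.1 × 0.1 = 3835 kJ m⁻²
Total at Buzzard: 90.4 + 3835 = 3925.4 kJ m⁻²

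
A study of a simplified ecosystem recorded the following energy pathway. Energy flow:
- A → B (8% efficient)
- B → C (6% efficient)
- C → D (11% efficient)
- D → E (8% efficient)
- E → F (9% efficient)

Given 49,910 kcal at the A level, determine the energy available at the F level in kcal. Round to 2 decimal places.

0.19 kcal

B: 49910 × 0.08 = 3992.8 kcal
C: 3992.8 × 0.06 = 239.568 kcal
D: 239.568 × 0.11 = 26.35248 kcal
E: 26.35248 × 0.08 = 2.1081984 kcal
F: 2.1081984 × 0.09 = 0.189737856 kcal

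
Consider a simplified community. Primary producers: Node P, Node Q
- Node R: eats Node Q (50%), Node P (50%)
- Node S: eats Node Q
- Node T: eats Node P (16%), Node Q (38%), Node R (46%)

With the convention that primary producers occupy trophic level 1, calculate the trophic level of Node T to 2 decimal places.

Node R: 1 + (0.5×1 + 0.5×1) = 2
Node S: 1 + 1 = 2
Node T: 1 + (0.16×1 + 0.38×1 + 0.46×2) = 2.46

2.46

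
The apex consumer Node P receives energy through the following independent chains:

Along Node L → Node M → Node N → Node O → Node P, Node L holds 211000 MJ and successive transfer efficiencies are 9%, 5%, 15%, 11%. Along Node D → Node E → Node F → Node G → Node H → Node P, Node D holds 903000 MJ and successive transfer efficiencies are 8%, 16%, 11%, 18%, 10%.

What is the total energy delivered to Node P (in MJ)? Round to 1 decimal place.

Via Node L: 211000 × 0.09 × 0.05 × 0.15 × 0.11 = 15.66675 MJ
Via Node D: 903000 × 0.08 × 0.16 × 0.11 × 0.18 × 0.1 = 22.885632 MJ
Total at Node P: 15.66675 + 22.885632 = 38.552382 MJ

38.6 MJ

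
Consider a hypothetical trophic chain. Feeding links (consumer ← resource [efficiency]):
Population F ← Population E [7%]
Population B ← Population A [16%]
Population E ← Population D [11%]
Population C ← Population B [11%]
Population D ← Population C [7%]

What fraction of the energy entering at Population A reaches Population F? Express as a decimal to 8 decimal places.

0.00000949

Product of link efficiencies: 0.16 × 0.11 × 0.07 × 0.11 × 0.07 = 0.0000094864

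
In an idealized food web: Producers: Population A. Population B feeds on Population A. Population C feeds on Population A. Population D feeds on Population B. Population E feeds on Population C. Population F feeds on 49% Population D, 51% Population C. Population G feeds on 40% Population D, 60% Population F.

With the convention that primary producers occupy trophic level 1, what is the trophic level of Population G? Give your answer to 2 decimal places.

4.29

Population B: 1 + 1 = 2
Population C: 1 + 1 = 2
Population D: 1 + 2 = 3
Population E: 1 + 2 = 3
Population F: 1 + (0.49×3 + 0.51×2) = 3.49
Population G: 1 + (0.4×3 + 0.6×3.49) = 4.294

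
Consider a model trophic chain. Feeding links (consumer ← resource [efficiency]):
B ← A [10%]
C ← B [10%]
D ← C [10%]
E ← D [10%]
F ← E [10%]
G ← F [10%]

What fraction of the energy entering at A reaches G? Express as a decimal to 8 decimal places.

0.00000100

Product of link efficiencies: 0.1 × 0.1 × 0.1 × 0.1 × 0.1 × 0.1 = 0.000001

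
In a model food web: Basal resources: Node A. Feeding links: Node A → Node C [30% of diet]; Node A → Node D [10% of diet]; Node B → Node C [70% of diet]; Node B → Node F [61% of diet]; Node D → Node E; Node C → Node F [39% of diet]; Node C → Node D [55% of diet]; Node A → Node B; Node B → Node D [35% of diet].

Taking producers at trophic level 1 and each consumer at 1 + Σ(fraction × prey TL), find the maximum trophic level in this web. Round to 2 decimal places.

Node B: 1 + 1 = 2
Node C: 1 + (0.7×2 + 0.3×1) = 2.7
Node D: 1 + (0.55×2.7 + 0.1×1 + 0.35×2) = 3.285
Node E: 1 + 3.285 = 4.285
Node F: 1 + (0.61×2 + 0.39×2.7) = 3.273

4.29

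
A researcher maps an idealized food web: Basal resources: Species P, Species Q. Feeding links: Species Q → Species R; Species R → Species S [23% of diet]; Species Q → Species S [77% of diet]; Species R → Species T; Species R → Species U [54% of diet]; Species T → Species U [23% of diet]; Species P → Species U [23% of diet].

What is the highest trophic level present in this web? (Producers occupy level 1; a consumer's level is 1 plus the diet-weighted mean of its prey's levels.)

3

Species R: 1 + 1 = 2
Species S: 1 + (0.23×2 + 0.77×1) = 2.23
Species T: 1 + 2 = 3
Species U: 1 + (0.54×2 + 0.23×3 + 0.23×1) = 3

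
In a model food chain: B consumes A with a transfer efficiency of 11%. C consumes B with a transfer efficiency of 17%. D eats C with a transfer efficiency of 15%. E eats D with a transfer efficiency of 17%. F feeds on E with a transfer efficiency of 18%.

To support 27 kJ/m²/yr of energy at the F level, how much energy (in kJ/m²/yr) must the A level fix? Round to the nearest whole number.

Cumulative transfer efficiency: 0.11 × 0.17 × 0.15 × 0.17 × 0.18 = 0.000085833
A energy = 27 / 0.000085833 = 314564 kJ/m²/yr

314564 kJ/m²/yr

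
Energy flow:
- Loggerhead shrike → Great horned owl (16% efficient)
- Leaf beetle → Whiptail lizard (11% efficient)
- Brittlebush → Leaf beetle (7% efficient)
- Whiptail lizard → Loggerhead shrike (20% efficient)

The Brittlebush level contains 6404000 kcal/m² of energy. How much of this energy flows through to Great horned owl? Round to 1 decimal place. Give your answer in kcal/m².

1577.9 kcal/m²

Leaf beetle: 6404000 × 0.07 = 448280 kcal/m²
Whiptail lizard: 448280 × 0.11 = 49310.8 kcal/m²
Loggerhead shrike: 49310.8 × 0.2 = 9862.16 kcal/m²
Great horned owl: 9862.16 × 0.16 = 1577.9456 kcal/m²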